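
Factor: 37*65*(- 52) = -2^2*5^1 * 13^2 * 37^1= -125060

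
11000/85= 2200/17=129.41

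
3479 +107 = 3586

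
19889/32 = 621 + 17/32 =621.53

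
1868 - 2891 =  - 1023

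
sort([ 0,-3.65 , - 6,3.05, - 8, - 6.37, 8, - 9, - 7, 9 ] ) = [ -9, - 8,-7 , - 6.37, - 6, - 3.65,  0,3.05,  8, 9]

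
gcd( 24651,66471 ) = 3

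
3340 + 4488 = 7828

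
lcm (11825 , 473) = 11825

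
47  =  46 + 1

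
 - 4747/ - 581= 4747/581 = 8.17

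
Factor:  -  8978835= -3^1*5^1* 29^1*20641^1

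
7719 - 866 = 6853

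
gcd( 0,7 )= 7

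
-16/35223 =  - 16/35223 = - 0.00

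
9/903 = 3/301 = 0.01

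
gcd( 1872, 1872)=1872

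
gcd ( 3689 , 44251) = 17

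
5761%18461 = 5761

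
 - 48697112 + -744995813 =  - 793692925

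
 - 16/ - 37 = 16/37  =  0.43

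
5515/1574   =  5515/1574  =  3.50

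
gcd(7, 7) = 7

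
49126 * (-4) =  - 196504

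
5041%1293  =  1162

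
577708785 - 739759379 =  - 162050594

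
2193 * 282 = 618426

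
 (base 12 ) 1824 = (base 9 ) 3881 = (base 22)604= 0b101101011100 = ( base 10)2908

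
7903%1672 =1215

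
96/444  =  8/37= 0.22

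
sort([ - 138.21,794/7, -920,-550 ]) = [-920,-550,  -  138.21, 794/7]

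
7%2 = 1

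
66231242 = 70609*938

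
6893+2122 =9015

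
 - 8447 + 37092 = 28645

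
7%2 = 1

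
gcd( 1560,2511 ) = 3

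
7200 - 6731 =469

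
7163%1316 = 583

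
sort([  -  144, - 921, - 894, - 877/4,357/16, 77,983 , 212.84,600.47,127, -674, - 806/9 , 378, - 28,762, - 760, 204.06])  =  [ - 921, - 894, - 760 , - 674, - 877/4, - 144, - 806/9, - 28, 357/16, 77, 127,  204.06 , 212.84,  378, 600.47,762,983] 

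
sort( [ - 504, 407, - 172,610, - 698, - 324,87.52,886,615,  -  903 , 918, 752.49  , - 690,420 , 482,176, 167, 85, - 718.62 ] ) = [ - 903,-718.62 ,- 698,  -  690,- 504, - 324,-172, 85 , 87.52,167, 176,407 , 420, 482,610 , 615,752.49, 886 , 918 ] 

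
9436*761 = 7180796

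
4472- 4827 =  - 355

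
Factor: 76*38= 2^3*19^2=2888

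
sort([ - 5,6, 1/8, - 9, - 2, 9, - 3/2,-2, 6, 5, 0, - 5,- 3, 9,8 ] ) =[ - 9, - 5, - 5, - 3 , - 2, - 2, - 3/2, 0, 1/8, 5, 6, 6 , 8,  9,9 ] 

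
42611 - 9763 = 32848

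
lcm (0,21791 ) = 0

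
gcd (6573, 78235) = 1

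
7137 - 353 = 6784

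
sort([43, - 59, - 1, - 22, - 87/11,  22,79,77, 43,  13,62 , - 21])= [-59, - 22, -21, - 87/11, -1,13,22,43,43, 62, 77,79] 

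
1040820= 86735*12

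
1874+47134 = 49008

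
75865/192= 395+25/192= 395.13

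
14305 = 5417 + 8888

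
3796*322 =1222312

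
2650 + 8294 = 10944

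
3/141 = 1/47 = 0.02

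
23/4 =23/4 = 5.75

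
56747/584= 97 + 99/584   =  97.17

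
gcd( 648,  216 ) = 216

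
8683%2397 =1492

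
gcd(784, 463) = 1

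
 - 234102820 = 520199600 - 754302420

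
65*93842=6099730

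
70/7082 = 35/3541 = 0.01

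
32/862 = 16/431 = 0.04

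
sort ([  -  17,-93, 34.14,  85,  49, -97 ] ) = [-97,  -  93, - 17,34.14,  49,85 ]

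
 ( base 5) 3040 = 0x18B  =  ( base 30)d5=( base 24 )GB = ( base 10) 395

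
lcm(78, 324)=4212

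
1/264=1/264 = 0.00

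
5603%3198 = 2405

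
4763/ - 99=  - 49 + 8/9 = - 48.11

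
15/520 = 3/104 = 0.03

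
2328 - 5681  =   - 3353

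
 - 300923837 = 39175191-340099028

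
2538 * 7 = 17766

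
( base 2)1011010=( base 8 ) 132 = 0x5a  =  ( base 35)2k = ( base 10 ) 90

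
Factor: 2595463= 13^1* 53^1*3767^1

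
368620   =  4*92155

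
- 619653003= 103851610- 723504613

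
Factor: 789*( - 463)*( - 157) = 3^1 * 157^1*263^1*463^1 = 57353199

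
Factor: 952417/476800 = 2^( - 7) * 5^ (-2)*37^1 * 149^( - 1)*25741^1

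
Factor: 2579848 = 2^3*389^1*829^1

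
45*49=2205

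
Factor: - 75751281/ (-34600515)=25250427/11533505=3^3*5^( - 1)*41^( - 1)*  127^(-1)*443^( - 1 )*935201^1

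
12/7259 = 12/7259 = 0.00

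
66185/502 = 131 + 423/502 = 131.84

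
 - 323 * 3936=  - 1271328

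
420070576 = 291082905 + 128987671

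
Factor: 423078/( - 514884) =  - 2^( - 1)*401^( - 1) * 659^1 =- 659/802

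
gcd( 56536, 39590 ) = 74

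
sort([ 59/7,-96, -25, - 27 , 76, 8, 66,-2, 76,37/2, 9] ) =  [ - 96, - 27,  -  25, - 2,8,  59/7, 9, 37/2, 66,76,76 ] 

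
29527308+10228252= 39755560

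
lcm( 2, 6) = 6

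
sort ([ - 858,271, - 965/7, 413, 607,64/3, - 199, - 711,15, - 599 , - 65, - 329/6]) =[ - 858, - 711, - 599, - 199, - 965/7, - 65, - 329/6, 15,  64/3, 271, 413,607 ]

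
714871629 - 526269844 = 188601785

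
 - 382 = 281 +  - 663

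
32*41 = 1312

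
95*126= 11970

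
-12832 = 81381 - 94213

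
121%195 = 121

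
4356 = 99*44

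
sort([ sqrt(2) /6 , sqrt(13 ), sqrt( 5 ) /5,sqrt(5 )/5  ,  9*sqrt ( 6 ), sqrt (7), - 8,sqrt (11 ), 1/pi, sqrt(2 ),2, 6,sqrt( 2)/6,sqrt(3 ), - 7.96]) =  [ - 8,-7.96,sqrt(2 ) /6 , sqrt( 2)/6, 1/pi, sqrt ( 5 )/5,sqrt ( 5)/5, sqrt ( 2), sqrt(  3 ), 2,  sqrt ( 7 ), sqrt( 11), sqrt(13),  6  ,  9*sqrt( 6 )]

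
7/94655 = 7/94655 = 0.00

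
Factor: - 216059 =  - 47^1*4597^1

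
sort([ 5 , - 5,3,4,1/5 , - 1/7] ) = [ - 5, - 1/7,  1/5,3,  4 , 5 ] 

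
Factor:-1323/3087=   -  3^1*7^(-1) = - 3/7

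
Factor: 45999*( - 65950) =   -  2^1*3^2 * 5^2*19^1*269^1 * 1319^1 =- 3033634050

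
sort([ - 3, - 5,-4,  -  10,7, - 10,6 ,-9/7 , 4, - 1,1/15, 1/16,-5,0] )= [ - 10,- 10, - 5, - 5,  -  4, - 3, - 9/7, - 1, 0,1/16, 1/15,4, 6,7]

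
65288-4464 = 60824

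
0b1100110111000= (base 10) 6584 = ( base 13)2CC6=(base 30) 79E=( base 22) dd6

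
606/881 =606/881= 0.69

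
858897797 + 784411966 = 1643309763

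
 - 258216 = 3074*(-84) 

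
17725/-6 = -2955 + 5/6 = -  2954.17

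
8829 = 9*981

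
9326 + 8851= 18177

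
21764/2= 10882  =  10882.00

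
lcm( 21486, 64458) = 64458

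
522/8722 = 261/4361 = 0.06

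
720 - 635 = 85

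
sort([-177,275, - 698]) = [-698,-177,275] 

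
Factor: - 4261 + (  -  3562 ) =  -7823^1 = - 7823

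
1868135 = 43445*43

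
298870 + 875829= 1174699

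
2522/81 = 2522/81 = 31.14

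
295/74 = 3 + 73/74 = 3.99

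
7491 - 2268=5223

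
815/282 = 2 + 251/282   =  2.89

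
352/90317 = 352/90317 = 0.00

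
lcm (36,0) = 0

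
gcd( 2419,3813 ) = 41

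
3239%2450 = 789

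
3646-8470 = -4824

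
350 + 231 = 581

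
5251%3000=2251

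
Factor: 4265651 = 13^1*328127^1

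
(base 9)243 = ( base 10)201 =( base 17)be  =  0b11001001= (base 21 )9c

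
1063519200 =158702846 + 904816354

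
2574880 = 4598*560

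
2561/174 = 14+125/174 = 14.72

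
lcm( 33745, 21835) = 371195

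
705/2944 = 705/2944= 0.24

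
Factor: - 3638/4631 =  - 2^1*11^ ( - 1 )*17^1 * 107^1*421^(-1 ) 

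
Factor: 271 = 271^1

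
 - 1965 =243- 2208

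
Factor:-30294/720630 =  - 33/785 = - 3^1  *  5^( - 1 )*11^1*157^(-1) 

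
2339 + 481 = 2820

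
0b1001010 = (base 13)59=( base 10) 74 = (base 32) 2a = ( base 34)26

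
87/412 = 87/412 = 0.21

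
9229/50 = 9229/50 = 184.58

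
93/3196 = 93/3196 = 0.03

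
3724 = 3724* 1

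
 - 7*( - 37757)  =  264299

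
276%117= 42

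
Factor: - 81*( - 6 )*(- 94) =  -45684 = - 2^2*3^5*47^1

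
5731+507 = 6238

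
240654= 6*40109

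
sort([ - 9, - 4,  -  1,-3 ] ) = [ - 9, - 4, - 3, - 1 ]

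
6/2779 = 6/2779 = 0.00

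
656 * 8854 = 5808224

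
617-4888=-4271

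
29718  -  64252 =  - 34534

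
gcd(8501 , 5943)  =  1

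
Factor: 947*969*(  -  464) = -2^4*3^1*17^1*19^1*29^1 * 947^1 = - 425786352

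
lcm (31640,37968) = 189840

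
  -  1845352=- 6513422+4668070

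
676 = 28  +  648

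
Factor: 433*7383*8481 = 27112391559 = 3^2*11^1 * 23^1*107^1*257^1*433^1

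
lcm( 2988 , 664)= 5976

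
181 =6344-6163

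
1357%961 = 396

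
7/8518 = 7/8518   =  0.00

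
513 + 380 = 893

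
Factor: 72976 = 2^4*4561^1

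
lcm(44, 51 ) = 2244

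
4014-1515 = 2499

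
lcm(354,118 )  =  354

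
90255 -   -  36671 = 126926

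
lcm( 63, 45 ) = 315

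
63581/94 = 63581/94 = 676.39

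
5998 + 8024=14022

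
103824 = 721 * 144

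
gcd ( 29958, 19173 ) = 3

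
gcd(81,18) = 9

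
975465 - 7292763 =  - 6317298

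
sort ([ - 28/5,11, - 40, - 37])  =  [ - 40, - 37, - 28/5,  11]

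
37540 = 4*9385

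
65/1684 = 65/1684 = 0.04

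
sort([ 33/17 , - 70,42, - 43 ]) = [ - 70, - 43, 33/17, 42 ] 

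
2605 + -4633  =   - 2028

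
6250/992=3125/496  =  6.30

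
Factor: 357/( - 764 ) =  - 2^( -2) *3^1*7^1*17^1 * 191^( - 1 ) 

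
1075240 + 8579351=9654591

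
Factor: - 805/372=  - 2^( - 2 )*3^( - 1 )*5^1*7^1*23^1*31^( - 1 )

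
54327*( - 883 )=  - 47970741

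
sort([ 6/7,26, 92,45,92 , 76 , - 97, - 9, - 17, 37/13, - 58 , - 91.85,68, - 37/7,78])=[ - 97, - 91.85, - 58, - 17, - 9, - 37/7,6/7, 37/13,26,45, 68, 76, 78,  92,  92]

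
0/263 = 0 = 0.00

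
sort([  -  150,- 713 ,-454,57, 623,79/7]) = [ - 713 , - 454,- 150,  79/7,57,623 ] 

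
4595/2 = 4595/2 = 2297.50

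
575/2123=575/2123= 0.27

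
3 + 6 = 9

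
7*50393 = 352751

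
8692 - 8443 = 249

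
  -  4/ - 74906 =2/37453  =  0.00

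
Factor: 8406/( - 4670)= - 9/5 = - 3^2 * 5^( - 1)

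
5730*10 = 57300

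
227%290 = 227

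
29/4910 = 29/4910= 0.01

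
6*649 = 3894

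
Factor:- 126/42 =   -  3= - 3^1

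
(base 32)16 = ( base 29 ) 19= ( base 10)38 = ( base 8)46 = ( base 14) 2A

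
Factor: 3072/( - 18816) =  - 2^3*7^( - 2 ) = - 8/49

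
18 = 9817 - 9799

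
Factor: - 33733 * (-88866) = 2997716778  =  2^1*3^2*7^1 * 61^1*79^1*4937^1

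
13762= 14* 983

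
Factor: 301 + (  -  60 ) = 241  =  241^1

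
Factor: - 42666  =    -  2^1*3^1 * 13^1 * 547^1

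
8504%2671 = 491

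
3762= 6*627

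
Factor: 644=2^2*7^1 * 23^1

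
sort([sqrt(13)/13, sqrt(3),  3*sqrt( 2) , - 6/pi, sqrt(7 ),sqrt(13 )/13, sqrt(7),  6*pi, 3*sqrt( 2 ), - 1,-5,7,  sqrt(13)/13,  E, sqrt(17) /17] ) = [ - 5, - 6/pi, - 1, sqrt(17 )/17,sqrt(13)/13,sqrt(13)/13, sqrt( 13 )/13, sqrt( 3) , sqrt ( 7), sqrt(7 ), E,3*sqrt(2), 3*sqrt(2),7,6*pi ] 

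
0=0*5198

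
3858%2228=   1630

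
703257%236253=230751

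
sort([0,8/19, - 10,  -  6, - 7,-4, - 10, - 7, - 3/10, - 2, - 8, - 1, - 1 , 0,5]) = [ - 10 ,  -  10, - 8, - 7, - 7, - 6,- 4, - 2,  -  1, - 1,-3/10, 0,0,8/19,  5] 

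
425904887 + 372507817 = 798412704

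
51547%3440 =3387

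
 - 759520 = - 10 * 75952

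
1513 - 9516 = -8003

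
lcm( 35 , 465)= 3255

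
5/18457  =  5/18457 = 0.00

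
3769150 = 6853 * 550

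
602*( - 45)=-27090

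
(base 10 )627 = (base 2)1001110011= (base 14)32B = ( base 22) 16b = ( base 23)146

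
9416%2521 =1853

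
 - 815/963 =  - 1  +  148/963 = - 0.85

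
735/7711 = 735/7711 = 0.10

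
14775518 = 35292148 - 20516630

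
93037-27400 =65637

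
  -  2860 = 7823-10683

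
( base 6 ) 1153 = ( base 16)11d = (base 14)165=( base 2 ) 100011101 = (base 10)285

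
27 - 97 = -70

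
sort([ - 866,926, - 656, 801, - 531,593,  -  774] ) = [ - 866, - 774,- 656,- 531 , 593,801,926]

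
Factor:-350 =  - 2^1*5^2*7^1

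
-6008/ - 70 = 85 + 29/35 = 85.83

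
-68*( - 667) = 45356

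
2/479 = 2/479= 0.00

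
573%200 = 173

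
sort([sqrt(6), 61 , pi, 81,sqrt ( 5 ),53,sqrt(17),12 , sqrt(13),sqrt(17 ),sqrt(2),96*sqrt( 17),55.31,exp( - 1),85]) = [exp( - 1 ),sqrt( 2 ),  sqrt(5 ),sqrt( 6 ) , pi,sqrt(13 ),sqrt(17),sqrt(17 ),  12, 53, 55.31, 61, 81,85 , 96 * sqrt (17 )]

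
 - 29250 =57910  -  87160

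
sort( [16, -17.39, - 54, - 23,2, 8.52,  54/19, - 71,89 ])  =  [ - 71,  -  54 ,  -  23, - 17.39, 2, 54/19, 8.52,16,  89 ] 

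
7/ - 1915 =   -  1 + 1908/1915= - 0.00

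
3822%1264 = 30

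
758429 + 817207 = 1575636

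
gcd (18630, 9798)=138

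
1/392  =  1/392= 0.00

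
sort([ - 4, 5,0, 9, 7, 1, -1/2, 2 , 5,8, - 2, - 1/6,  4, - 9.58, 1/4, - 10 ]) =[ - 10, - 9.58, - 4,- 2, - 1/2, - 1/6,0, 1/4, 1, 2,4, 5, 5 , 7,8, 9 ]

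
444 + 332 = 776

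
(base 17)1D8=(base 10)518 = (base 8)1006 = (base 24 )LE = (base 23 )MC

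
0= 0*62046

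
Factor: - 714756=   -  2^2*3^1*7^1*67^1*127^1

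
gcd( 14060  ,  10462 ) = 2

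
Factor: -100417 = - 100417^1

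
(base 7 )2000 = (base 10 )686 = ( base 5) 10221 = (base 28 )oe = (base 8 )1256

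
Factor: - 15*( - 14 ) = 2^1*3^1*5^1*7^1 = 210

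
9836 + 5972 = 15808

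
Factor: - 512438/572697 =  - 2^1*3^( - 3 ) * 21211^( - 1)*256219^1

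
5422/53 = 102  +  16/53 = 102.30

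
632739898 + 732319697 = 1365059595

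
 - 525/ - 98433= 175/32811  =  0.01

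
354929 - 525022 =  - 170093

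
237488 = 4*59372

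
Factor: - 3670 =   -  2^1*5^1*367^1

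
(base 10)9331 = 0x2473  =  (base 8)22163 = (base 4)2101303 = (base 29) B2M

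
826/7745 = 826/7745 =0.11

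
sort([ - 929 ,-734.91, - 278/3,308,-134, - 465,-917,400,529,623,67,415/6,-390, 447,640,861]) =[-929,  -  917, - 734.91,-465,-390, - 134,-278/3,67,415/6,308,  400,447, 529, 623, 640,  861 ] 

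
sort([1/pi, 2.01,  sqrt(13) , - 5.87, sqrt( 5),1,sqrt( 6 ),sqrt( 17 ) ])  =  [ - 5.87, 1/pi,1 , 2.01, sqrt(5 ), sqrt(6),sqrt(13 ), sqrt( 17)]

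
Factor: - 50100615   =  -3^2*5^1*17^1*79^1*829^1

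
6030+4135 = 10165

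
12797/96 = 133 + 29/96  =  133.30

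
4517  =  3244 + 1273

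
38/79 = 38/79 =0.48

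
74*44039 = 3258886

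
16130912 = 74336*217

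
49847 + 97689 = 147536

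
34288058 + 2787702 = 37075760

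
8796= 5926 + 2870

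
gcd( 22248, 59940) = 108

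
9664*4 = 38656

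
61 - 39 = 22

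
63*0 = 0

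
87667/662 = 132 + 283/662 = 132.43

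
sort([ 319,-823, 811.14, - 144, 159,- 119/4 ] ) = [-823, - 144, - 119/4, 159, 319, 811.14 ]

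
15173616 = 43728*347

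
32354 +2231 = 34585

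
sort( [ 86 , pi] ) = [pi,86 ]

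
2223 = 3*741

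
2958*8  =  23664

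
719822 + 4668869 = 5388691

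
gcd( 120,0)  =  120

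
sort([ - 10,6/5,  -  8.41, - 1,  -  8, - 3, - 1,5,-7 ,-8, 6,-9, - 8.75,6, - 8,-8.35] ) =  [ - 10, - 9,-8.75,  -  8.41 ,-8.35,  -  8,- 8,-8,-7, -3, - 1,-1,6/5, 5,6,6] 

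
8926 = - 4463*( - 2)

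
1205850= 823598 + 382252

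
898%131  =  112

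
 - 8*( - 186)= 1488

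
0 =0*5532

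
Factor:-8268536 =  - 2^3*1033567^1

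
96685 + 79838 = 176523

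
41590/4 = 20795/2  =  10397.50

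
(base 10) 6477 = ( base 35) 5A2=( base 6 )45553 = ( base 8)14515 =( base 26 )9F3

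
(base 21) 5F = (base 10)120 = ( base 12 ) a0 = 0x78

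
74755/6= 12459+1/6= 12459.17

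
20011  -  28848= -8837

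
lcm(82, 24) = 984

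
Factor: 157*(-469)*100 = - 7363300 = - 2^2 * 5^2*7^1*67^1*157^1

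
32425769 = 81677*397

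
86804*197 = 17100388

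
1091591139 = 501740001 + 589851138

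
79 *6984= 551736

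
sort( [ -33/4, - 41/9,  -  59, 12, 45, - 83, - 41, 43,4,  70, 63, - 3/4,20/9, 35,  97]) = [- 83 , - 59 ,-41, - 33/4, - 41/9, - 3/4, 20/9,4, 12, 35, 43 , 45, 63, 70, 97 ] 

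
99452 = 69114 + 30338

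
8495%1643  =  280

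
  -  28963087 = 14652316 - 43615403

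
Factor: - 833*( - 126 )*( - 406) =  - 42612948 = - 2^2*3^2*7^4 * 17^1*29^1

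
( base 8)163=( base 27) 47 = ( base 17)6d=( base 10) 115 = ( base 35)3A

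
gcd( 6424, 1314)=146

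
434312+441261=875573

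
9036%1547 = 1301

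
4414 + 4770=9184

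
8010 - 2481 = 5529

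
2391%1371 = 1020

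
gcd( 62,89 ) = 1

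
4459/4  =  1114 + 3/4  =  1114.75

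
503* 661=332483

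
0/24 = 0 = 0.00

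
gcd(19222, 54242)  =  2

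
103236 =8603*12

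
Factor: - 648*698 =-452304 = - 2^4 *3^4*349^1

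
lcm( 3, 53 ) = 159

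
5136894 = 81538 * 63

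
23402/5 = 4680 + 2/5 = 4680.40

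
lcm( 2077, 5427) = 168237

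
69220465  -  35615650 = 33604815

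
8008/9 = 889+7/9 = 889.78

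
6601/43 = 153 + 22/43 = 153.51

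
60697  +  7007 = 67704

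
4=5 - 1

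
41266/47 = 878= 878.00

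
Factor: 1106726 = 2^1 *553363^1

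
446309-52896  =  393413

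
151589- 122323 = 29266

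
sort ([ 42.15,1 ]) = [ 1 , 42.15]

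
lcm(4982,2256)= 119568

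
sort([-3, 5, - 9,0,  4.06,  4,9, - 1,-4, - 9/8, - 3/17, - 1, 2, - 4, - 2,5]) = [ -9, - 4,-4,-3, - 2, - 9/8, - 1, -1, - 3/17, 0, 2, 4, 4.06, 5,5,  9 ]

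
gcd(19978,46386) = 2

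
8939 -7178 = 1761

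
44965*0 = 0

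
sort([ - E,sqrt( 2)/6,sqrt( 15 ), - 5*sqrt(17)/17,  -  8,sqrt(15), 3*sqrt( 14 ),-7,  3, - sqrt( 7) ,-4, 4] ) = [ - 8,- 7,-4,-E,-sqrt (7 ), - 5*sqrt( 17 )/17,sqrt( 2) /6,3 , sqrt( 15),sqrt( 15),4 , 3*sqrt ( 14 ) ]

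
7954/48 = 165 + 17/24 = 165.71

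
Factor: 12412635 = 3^1*5^1 * 17^1*48677^1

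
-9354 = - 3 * 3118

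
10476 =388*27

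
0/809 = 0 = 0.00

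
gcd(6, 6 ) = 6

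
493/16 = 30 + 13/16 = 30.81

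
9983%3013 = 944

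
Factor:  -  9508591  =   - 23^1 * 413417^1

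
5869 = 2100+3769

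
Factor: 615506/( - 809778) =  - 3^( -1)*17^ ( -2)*659^1 = -  659/867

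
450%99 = 54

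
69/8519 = 69/8519 = 0.01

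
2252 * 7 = 15764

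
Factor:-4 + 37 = 33 = 3^1*11^1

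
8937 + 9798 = 18735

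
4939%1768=1403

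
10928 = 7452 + 3476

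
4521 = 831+3690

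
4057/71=57 + 10/71 = 57.14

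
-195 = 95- 290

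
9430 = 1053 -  - 8377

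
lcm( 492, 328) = 984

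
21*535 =11235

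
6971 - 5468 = 1503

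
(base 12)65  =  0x4d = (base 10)77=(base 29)2J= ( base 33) 2B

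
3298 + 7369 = 10667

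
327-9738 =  - 9411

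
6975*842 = 5872950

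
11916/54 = 662/3 = 220.67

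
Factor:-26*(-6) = 2^2*3^1 * 13^1 = 156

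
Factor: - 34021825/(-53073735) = 6804365/10614747 = 3^( - 1)*5^1*11^(  -  1 )*13^( - 1)*109^( - 1 )*227^( - 1) * 1360873^1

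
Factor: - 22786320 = - 2^4*3^1*5^1*19^2 * 263^1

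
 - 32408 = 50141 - 82549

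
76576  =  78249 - 1673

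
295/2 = 147 + 1/2 =147.50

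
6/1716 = 1/286=0.00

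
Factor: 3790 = 2^1 * 5^1*379^1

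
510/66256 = 255/33128 = 0.01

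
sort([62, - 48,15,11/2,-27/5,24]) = [- 48,  -  27/5,  11/2, 15, 24,62 ]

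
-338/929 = - 1 +591/929 = - 0.36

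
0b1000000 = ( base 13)4C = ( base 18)3A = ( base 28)28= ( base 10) 64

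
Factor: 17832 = 2^3*3^1*743^1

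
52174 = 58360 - 6186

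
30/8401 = 30/8401 = 0.00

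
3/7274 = 3/7274 =0.00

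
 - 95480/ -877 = 108 + 764/877=108.87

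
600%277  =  46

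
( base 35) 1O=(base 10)59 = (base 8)73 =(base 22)2F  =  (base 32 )1R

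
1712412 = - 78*( - 21954 ) 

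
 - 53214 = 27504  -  80718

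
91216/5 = 91216/5= 18243.20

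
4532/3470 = 1 + 531/1735= 1.31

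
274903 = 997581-722678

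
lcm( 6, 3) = 6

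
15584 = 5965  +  9619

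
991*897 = 888927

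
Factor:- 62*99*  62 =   -  2^2 *3^2 *11^1*31^2=- 380556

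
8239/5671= 77/53 =1.45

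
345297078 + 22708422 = 368005500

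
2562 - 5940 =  - 3378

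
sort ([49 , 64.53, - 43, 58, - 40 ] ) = [ - 43,-40,49,58,64.53]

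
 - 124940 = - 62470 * 2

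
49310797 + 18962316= 68273113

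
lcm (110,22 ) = 110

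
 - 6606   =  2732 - 9338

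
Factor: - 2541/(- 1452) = 2^( - 2)*7^1= 7/4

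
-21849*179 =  - 3910971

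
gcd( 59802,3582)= 6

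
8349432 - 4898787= 3450645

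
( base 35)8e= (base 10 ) 294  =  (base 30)9O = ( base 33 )8U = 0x126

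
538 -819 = -281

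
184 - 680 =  - 496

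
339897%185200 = 154697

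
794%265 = 264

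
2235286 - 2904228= - 668942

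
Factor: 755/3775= 1/5 = 5^( - 1)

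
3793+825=4618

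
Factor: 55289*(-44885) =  - 5^1 *13^1*47^1*191^1 * 4253^1 = - 2481646765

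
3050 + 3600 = 6650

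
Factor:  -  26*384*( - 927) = 2^8*3^3*13^1*103^1=9255168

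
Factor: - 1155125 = -5^3*9241^1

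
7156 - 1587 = 5569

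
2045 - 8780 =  - 6735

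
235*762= 179070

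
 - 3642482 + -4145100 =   -  7787582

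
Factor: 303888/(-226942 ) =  - 2^3*3^1*13^1*233^(  -  1) = - 312/233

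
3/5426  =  3/5426 = 0.00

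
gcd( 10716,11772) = 12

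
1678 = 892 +786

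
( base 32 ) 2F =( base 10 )79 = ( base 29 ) 2l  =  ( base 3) 2221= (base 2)1001111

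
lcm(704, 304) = 13376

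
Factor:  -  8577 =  - 3^2*953^1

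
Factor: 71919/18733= 549/143 = 3^2 * 11^( - 1)*13^( - 1 )*61^1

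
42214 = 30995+11219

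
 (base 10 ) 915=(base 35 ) Q5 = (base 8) 1623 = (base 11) 762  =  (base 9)1226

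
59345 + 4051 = 63396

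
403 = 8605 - 8202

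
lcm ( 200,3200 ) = 3200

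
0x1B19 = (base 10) 6937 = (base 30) 7L7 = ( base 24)C11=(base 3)100111221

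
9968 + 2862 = 12830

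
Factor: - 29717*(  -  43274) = 1285973458  =  2^1*7^1* 11^1  *  281^1*29717^1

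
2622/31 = 84+18/31 = 84.58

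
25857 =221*117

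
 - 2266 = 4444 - 6710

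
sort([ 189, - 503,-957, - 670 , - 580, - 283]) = [-957, - 670 , - 580,  -  503, - 283  ,  189]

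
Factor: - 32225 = - 5^2*1289^1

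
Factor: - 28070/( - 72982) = 5/13 = 5^1*13^( - 1 )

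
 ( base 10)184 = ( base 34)5E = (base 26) 72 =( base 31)5T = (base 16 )b8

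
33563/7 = 4794 + 5/7 = 4794.71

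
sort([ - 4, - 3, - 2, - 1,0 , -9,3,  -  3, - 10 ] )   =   [-10, - 9, -4, - 3, - 3, - 2,-1,0, 3]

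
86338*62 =5352956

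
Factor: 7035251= 7035251^1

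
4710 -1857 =2853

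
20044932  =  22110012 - 2065080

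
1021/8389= 1021/8389  =  0.12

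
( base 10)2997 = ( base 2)101110110101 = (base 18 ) 949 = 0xBB5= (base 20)79h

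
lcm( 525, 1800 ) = 12600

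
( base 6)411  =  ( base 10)151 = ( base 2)10010111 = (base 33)4j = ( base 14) ab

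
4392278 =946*4643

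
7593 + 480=8073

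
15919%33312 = 15919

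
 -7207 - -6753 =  -454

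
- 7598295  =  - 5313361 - 2284934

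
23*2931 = 67413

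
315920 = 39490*8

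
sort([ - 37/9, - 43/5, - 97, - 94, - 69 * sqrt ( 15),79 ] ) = [ - 69*sqrt( 15), - 97, - 94, - 43/5, - 37/9, 79] 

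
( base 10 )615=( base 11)50A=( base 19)1D7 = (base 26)nh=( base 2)1001100111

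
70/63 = 10/9=1.11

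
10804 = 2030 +8774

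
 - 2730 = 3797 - 6527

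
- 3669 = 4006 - 7675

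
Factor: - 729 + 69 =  - 660 = - 2^2*3^1*5^1*11^1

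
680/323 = 2 + 2/19=2.11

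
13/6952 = 13/6952 = 0.00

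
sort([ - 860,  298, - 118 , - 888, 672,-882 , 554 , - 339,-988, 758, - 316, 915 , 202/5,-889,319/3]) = [-988, - 889 , -888,- 882,-860 , - 339, - 316, - 118, 202/5, 319/3,  298,554, 672,758, 915] 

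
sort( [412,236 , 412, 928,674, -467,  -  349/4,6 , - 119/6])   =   [ - 467, - 349/4 , - 119/6 , 6, 236,  412,  412,674, 928 ]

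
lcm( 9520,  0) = 0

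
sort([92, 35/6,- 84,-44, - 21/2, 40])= [ - 84, - 44,-21/2,35/6, 40, 92 ] 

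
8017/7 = 8017/7=1145.29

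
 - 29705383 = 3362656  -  33068039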